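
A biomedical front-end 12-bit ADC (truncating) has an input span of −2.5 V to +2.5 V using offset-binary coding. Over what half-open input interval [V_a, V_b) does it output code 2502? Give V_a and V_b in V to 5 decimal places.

[0.55420 V, 0.55542 V)

LSB = 5/2^12 = 1.221 mV.
V_a = V_low + 2502·LSB = 0.554199 V; V_b = V_low + 2503·LSB = 0.55542 V.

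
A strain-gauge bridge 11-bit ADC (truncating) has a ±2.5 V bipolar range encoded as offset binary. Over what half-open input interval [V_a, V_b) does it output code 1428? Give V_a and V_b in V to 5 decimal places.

[0.98633 V, 0.98877 V)

LSB = 5/2^11 = 2.441 mV.
V_a = V_low + 1428·LSB = 0.986328 V; V_b = V_low + 1429·LSB = 0.98877 V.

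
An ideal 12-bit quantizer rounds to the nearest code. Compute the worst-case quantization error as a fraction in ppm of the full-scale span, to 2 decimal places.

122.07 ppm

Rounding → worst-case error = ½ LSB = V_FS/2^13, so 1e+06/8192 = 122.07 ppm of full scale.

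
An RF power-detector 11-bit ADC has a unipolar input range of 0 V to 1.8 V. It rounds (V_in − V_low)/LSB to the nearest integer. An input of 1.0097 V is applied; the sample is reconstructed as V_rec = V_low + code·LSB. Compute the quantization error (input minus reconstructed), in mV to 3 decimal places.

-0.163 mV

Step size: 1.8 V ÷ 2^11 = 0.879 mV.
(1.0097 − 0)/0.000878906 = 1148.8142; round gives code 1149.
V_rec = 0 + 1149·0.000878906 = 1.0098633 V.
Error = 1.0097 − 1.0098633 = -0.000163281 V = -0.163 mV.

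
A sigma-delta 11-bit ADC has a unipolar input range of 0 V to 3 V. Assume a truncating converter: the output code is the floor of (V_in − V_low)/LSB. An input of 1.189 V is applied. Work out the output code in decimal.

With 2048 levels over 3 V, one step is 1.465 mV.
Input sits at 811.691 steps above V_low.
⌊·⌋(811.691) = 811.

code 811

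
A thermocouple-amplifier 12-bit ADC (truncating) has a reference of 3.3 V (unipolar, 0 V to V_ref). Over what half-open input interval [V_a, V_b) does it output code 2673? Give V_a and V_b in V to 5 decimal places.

[2.15354 V, 2.15435 V)

LSB = 3.3/2^12 = 0.806 mV.
V_a = V_low + 2673·LSB = 2.15354 V; V_b = V_low + 2674·LSB = 2.15435 V.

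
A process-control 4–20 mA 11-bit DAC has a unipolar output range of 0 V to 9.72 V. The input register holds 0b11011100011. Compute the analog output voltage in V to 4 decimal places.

8.3674 V

LSB = 9.72 V / 2^11 = 4.746 mV.
Code 0b11011100011 = 1763 decimal.
V_out = 0 + 1763 × 0.00474609 V = 8.36736 V.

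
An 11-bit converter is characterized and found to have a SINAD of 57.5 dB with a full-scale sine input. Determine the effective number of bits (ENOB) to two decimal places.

ENOB = (SINAD − 1.76) / 6.02 = (57.5 − 1.76)/6.02 = 9.259.

9.26 bits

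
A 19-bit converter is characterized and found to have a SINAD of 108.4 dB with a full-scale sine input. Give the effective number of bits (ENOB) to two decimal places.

ENOB = (SINAD − 1.76) / 6.02 = (108.4 − 1.76)/6.02 = 17.714.

17.71 bits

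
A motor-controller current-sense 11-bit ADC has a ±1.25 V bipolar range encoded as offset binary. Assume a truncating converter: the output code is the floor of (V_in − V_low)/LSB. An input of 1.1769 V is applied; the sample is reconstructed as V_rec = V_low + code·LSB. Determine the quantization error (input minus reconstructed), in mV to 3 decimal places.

One LSB is 2.5 V / 2048 = 1.221 mV.
(V_in − V_low)/LSB = (1.1769 − (−1.25))/0.0012207 = 1988.1165 → code 1988 (floor).
Code 1988 maps back to (−1.25) + 1988×0.0012207 V = 1.1767578 V.
Error = 1.1769 − 1.1767578 = 0.000142188 V = 0.142 mV.

0.142 mV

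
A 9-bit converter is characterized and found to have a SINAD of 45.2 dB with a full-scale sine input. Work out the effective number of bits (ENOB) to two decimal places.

7.22 bits

ENOB = (SINAD − 1.76) / 6.02 = (45.2 − 1.76)/6.02 = 7.216.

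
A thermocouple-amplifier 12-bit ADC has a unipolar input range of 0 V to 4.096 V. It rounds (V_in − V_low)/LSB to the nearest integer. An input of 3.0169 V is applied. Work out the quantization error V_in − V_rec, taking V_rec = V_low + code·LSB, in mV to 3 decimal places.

-0.100 mV

LSB = 4.096/2^12 = 1.000 mV.
(3.0169 − 0)/0.001 = 3016.9000; round gives code 3017.
Code 3017 maps back to 0 + 3017×0.001 V = 3.017 V.
V_in − V_rec = -0.0001 V = -0.100 mV.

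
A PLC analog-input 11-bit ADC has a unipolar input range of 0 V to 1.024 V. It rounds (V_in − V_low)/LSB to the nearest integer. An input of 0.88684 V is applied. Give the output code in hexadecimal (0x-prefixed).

Full-scale span = 1.024 V; LSB = 1.024/2^11 = 0.500 mV.
(V_in − V_low)/LSB = (0.88684 − 0) / 0.0005 = 1773.680.
Round → code 1774.
In hexadecimal (0x-prefixed): 0x6EE.

code 0x6EE (decimal 1774)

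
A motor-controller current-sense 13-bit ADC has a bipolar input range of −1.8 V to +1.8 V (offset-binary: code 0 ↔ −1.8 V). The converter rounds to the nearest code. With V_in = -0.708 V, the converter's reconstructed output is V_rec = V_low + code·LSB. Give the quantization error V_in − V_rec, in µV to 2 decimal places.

-41.02 µV

One LSB is 3.6 V / 8192 = 439.45 µV.
(-0.708 − (−1.8))/0.000439453 = 2484.9067; round gives code 2485.
Reconstructed: -0.70795898 V.
Error = -0.708 − (−0.70795898) = -4.10156e-05 V = -41.02 µV.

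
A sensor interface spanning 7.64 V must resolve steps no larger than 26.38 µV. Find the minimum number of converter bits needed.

Number of steps required ≥ 7.64 V / 26.38 µV = 289613.34.
Need 2^N ≥ 289613.34; 2^18 = 262144, 2^19 = 524288.
Minimum N = 19.

19 bits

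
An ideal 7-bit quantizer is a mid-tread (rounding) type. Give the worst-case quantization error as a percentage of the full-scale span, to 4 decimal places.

Rounding → worst-case error = ½ LSB = V_FS/2^8, so 100/256 = 0.390625 % of full scale.

0.3906 %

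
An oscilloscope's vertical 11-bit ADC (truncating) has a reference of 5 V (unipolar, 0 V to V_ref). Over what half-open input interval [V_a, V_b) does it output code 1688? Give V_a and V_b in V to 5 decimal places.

[4.12109 V, 4.12354 V)

LSB = 5/2^11 = 2.441 mV.
V_a = V_low + 1688·LSB = 4.12109 V; V_b = V_low + 1689·LSB = 4.12354 V.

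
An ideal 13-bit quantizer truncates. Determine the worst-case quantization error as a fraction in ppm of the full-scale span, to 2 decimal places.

122.07 ppm

Truncating → worst-case error = 1 LSB = V_FS/2^13, so 1e+06/8192 = 122.07 ppm of full scale.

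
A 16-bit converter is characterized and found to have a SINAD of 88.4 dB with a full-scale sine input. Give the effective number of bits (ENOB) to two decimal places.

ENOB = (SINAD − 1.76) / 6.02 = (88.4 − 1.76)/6.02 = 14.392.

14.39 bits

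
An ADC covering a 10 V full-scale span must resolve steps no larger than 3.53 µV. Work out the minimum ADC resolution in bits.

22 bits

Number of steps required ≥ 10 V / 3.53 µV = 2832861.19.
Need 2^N ≥ 2832861.19; 2^21 = 2097152, 2^22 = 4194304.
Minimum N = 22.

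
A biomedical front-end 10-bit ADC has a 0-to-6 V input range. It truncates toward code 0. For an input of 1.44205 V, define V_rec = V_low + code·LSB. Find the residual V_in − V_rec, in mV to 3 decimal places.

0.644 mV

Step size: 6 V ÷ 2^10 = 5.859 mV.
(1.44205 − 0)/0.00585938 = 246.1099; ⌊·⌋ gives code 246.
Reconstructed: 1.4414062 V.
Difference: 0.00064375 V → 0.644 mV.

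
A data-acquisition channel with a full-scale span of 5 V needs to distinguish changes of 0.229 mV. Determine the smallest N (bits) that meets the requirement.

Number of steps required ≥ 5 V / 0.229 mV = 21834.06.
Need 2^N ≥ 21834.06; 2^14 = 16384, 2^15 = 32768.
Minimum N = 15.

15 bits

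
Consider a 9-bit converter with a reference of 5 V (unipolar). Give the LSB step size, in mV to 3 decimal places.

9.766 mV

Full-scale span = 5 V.
LSB = 5 / 2^9 = 5 / 512 = 0.00976562 V = 9.766 mV.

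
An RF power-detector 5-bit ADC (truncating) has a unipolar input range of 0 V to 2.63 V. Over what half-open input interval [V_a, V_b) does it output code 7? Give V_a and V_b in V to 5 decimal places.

[0.57531 V, 0.65750 V)

LSB = 2.63/2^5 = 82.188 mV.
V_a = V_low + 7·LSB = 0.575313 V; V_b = V_low + 8·LSB = 0.6575 V.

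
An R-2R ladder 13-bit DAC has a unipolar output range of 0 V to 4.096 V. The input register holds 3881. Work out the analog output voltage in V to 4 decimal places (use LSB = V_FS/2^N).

1.9405 V

LSB = 4.096 V / 2^13 = 0.500 mV.
V_out = 0 + 3881 × 0.0005 V = 1.9405 V.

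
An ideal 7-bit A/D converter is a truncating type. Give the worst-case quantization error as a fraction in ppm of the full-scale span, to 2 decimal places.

7812.50 ppm

Truncating → worst-case error = 1 LSB = V_FS/2^7, so 1e+06/128 = 7812.5 ppm of full scale.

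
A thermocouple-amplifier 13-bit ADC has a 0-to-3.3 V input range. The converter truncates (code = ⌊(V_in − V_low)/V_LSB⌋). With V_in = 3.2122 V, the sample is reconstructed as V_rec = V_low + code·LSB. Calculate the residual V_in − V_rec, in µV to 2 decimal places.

LSB = 3.3/2^13 = 402.83 µV.
Scaled input = 7974.0432 LSBs, so code = 7974.
V_rec = 0 + 7974·0.000402832 = 3.2121826 V.
Error = 3.2122 − 3.2121826 = 1.73828e-05 V = 17.38 µV.

17.38 µV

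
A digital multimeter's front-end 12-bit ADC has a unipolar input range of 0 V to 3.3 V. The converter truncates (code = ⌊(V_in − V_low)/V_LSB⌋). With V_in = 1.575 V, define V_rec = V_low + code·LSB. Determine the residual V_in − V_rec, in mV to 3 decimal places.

LSB = 3.3/2^12 = 0.806 mV.
(V_in − V_low)/LSB = (1.575 − 0)/0.000805664 = 1954.9091 → code 1954 (floor).
Reconstructed: 1.5742676 V.
Error = 1.575 − 1.5742676 = 0.000732422 V = 0.732 mV.

0.732 mV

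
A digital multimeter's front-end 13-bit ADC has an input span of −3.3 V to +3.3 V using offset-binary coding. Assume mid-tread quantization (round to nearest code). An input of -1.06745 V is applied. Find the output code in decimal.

Full-scale span = 6.6 V; LSB = 6.6/2^13 = 0.806 mV.
(-1.06745 − (−3.3)) / 0.000805664 = 2771.068 LSBs.
Round → code 2771.

code 2771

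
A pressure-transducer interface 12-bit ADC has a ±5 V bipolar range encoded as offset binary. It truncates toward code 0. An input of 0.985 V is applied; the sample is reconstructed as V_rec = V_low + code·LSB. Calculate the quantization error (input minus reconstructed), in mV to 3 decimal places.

1.113 mV

LSB = 10/2^12 = 2.441 mV.
(0.985 − (−5))/0.00244141 = 2451.4560; ⌊·⌋ gives code 2451.
V_rec = (−5) + 2451·0.00244141 = 0.98388672 V.
Difference: 0.00111328 V → 1.113 mV.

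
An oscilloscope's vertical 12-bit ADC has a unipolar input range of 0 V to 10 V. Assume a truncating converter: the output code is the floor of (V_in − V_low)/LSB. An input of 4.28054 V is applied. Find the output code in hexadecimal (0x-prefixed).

LSB = 10 V / 4096 = 2.441 mV.
(4.28054 − 0) / 0.00244141 = 1753.309 LSBs.
⌊·⌋(1753.309) = 1753.
In hexadecimal (0x-prefixed): 0x6D9.

code 0x6D9 (decimal 1753)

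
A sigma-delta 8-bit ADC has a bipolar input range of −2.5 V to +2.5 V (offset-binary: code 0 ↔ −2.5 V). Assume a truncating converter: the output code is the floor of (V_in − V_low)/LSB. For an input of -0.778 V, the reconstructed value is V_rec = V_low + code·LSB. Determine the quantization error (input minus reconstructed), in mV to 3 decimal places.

3.250 mV

LSB = 5/2^8 = 19.531 mV.
(-0.778 − (−2.5))/0.0195312 = 88.1664; ⌊·⌋ gives code 88.
V_rec = (−2.5) + 88·0.0195312 = -0.78125 V.
Difference: 0.00325 V → 3.250 mV.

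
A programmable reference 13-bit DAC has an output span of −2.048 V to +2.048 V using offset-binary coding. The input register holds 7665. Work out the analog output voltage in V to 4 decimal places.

1.7845 V

LSB = 4.096 V / 2^13 = 0.500 mV.
V_out = (−2.048) + 7665 × 0.0005 V = 1.7845 V.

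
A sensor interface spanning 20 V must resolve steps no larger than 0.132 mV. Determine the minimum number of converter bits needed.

18 bits

Number of steps required ≥ 20 V / 0.132 mV = 151515.15.
Need 2^N ≥ 151515.15; 2^17 = 131072, 2^18 = 262144.
Minimum N = 18.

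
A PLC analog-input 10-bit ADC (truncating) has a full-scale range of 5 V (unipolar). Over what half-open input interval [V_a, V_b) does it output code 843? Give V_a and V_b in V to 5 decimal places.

[4.11621 V, 4.12109 V)

LSB = 5/2^10 = 4.883 mV.
V_a = V_low + 843·LSB = 4.11621 V; V_b = V_low + 844·LSB = 4.12109 V.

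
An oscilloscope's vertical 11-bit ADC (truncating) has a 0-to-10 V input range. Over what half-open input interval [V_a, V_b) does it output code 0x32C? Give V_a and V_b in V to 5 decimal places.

LSB = 10/2^11 = 4.883 mV.
Code 0x32C = 812 decimal.
V_a = V_low + 812·LSB = 3.96484 V; V_b = V_low + 813·LSB = 3.96973 V.

[3.96484 V, 3.96973 V)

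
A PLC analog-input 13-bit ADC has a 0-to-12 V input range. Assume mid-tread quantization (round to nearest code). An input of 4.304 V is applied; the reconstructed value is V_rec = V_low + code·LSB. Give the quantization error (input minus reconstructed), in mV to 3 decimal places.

Step size: 12 V ÷ 2^13 = 1.465 mV.
Scaled input = 2938.1973 LSBs, so code = 2938.
Reconstructed: 4.3037109 V.
Difference: 0.000289062 V → 0.289 mV.

0.289 mV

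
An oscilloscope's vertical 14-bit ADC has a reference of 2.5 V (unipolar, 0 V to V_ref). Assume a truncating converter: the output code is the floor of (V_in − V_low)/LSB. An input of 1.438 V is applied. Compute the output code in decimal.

LSB = 2.5 V / 16384 = 152.59 µV.
Input sits at 9424.077 steps above V_low.
So the output code is 9424.

code 9424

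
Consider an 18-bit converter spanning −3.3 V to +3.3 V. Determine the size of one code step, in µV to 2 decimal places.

25.18 µV

Full-scale span = 6.6 V.
LSB = 6.6 / 2^18 = 6.6 / 262144 = 2.5177e-05 V = 25.18 µV.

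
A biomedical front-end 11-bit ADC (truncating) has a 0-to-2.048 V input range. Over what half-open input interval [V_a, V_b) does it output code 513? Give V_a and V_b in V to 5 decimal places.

[0.51300 V, 0.51400 V)

LSB = 2.048/2^11 = 1.000 mV.
V_a = V_low + 513·LSB = 0.513 V; V_b = V_low + 514·LSB = 0.514 V.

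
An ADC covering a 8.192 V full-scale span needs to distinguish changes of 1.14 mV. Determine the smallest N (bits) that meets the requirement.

13 bits

Number of steps required ≥ 8.192 V / 1.14 mV = 7185.96.
Need 2^N ≥ 7185.96; 2^12 = 4096, 2^13 = 8192.
Minimum N = 13.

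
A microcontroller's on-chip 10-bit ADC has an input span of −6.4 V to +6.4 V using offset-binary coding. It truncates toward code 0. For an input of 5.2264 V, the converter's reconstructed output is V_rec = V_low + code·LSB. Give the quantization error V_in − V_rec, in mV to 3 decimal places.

1.400 mV

One LSB is 12.8 V / 1024 = 12.500 mV.
Scaled input = 930.1120 LSBs, so code = 930.
Reconstructed: 5.225 V.
Error = 5.2264 − 5.225 = 0.0014 V = 1.400 mV.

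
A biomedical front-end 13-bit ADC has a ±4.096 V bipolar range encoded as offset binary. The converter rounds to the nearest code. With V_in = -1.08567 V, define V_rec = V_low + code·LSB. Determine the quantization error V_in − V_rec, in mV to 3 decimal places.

0.330 mV

LSB = 8.192/2^13 = 1.000 mV.
(-1.08567 − (−4.096))/0.001 = 3010.3300; round gives code 3010.
V_rec = (−4.096) + 3010·0.001 = -1.086 V.
V_in − V_rec = 0.00033 V = 0.330 mV.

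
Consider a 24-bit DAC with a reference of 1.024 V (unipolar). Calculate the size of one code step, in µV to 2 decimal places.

0.06 µV

Full-scale span = 1.024 V.
LSB = 1.024 / 2^24 = 1.024 / 16777216 = 6.10352e-08 V = 0.06 µV.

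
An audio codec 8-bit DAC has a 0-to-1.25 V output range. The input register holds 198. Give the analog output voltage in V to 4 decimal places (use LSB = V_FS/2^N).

0.9668 V

LSB = 1.25 V / 2^8 = 4.883 mV.
V_out = 0 + 198 × 0.00488281 V = 0.966797 V.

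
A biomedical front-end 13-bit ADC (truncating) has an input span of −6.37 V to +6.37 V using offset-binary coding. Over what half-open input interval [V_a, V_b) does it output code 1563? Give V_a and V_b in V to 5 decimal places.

[-3.93926 V, -3.93771 V)

LSB = 12.74/2^13 = 1.555 mV.
V_a = V_low + 1563·LSB = -3.93926 V; V_b = V_low + 1564·LSB = -3.93771 V.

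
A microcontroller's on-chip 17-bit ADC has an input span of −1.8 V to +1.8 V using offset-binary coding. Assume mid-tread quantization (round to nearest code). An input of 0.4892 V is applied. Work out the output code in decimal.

Full-scale span = 3.6 V; LSB = 3.6/2^17 = 27.47 µV.
Input sits at 83347.228 steps above V_low.
round(83347.228) = 83347.

code 83347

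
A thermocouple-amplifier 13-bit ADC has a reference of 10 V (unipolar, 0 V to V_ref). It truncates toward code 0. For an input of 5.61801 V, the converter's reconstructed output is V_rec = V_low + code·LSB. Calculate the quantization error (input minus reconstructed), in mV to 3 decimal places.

LSB = 10/2^13 = 1.221 mV.
Scaled input = 4602.2738 LSBs, so code = 4602.
Reconstructed: 5.6176758 V.
V_in − V_rec = 0.000334219 V = 0.334 mV.

0.334 mV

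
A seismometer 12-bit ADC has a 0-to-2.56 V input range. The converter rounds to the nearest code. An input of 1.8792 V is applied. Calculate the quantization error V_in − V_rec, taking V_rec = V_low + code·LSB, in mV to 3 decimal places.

-0.175 mV

LSB = 2.56/2^12 = 0.625 mV.
(1.8792 − 0)/0.000625 = 3006.7200; round gives code 3007.
V_rec = 0 + 3007·0.000625 = 1.879375 V.
V_in − V_rec = -0.000175 V = -0.175 mV.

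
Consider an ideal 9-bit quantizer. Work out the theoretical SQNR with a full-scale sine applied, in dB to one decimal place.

55.9 dB

SNR ≈ 6.02·N + 1.76 dB = 6.02·9 + 1.76 = 55.94 dB.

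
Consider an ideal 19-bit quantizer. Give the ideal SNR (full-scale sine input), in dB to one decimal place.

116.1 dB

SNR ≈ 6.02·N + 1.76 dB = 6.02·19 + 1.76 = 116.14 dB.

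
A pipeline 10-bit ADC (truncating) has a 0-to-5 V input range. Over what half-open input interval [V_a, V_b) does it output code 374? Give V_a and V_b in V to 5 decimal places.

[1.82617 V, 1.83105 V)

LSB = 5/2^10 = 4.883 mV.
V_a = V_low + 374·LSB = 1.82617 V; V_b = V_low + 375·LSB = 1.83105 V.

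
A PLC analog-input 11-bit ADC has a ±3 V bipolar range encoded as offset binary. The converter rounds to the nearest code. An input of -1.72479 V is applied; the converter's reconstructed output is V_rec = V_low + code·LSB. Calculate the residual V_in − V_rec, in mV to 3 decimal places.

One LSB is 6 V / 2048 = 2.930 mV.
Scaled input = 435.2717 LSBs, so code = 435.
V_rec = (−3) + 435·0.00292969 = -1.7255859 V.
Difference: 0.000795937 V → 0.796 mV.

0.796 mV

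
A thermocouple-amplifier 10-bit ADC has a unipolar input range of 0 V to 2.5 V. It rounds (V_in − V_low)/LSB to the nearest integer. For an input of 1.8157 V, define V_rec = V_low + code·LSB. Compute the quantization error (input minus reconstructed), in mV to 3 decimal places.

-0.706 mV

LSB = 2.5/2^10 = 2.441 mV.
Scaled input = 743.7107 LSBs, so code = 744.
V_rec = 0 + 744·0.00244141 = 1.8164062 V.
Difference: -0.00070625 V → -0.706 mV.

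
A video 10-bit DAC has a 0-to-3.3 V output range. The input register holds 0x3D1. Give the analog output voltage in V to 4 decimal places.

3.1485 V

LSB = 3.3 V / 2^10 = 3.223 mV.
Code 0x3D1 = 977 decimal.
V_out = 0 + 977 × 0.00322266 V = 3.14854 V.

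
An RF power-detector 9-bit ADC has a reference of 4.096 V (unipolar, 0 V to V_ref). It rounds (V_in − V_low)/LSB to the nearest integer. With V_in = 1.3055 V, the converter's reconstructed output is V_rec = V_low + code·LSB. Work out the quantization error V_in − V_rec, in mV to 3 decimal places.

Step size: 4.096 V ÷ 2^9 = 8.000 mV.
(V_in − V_low)/LSB = (1.3055 − 0)/0.008 = 163.1875 → code 163 (round).
Code 163 maps back to 0 + 163×0.008 V = 1.304 V.
Difference: 0.0015 V → 1.500 mV.

1.500 mV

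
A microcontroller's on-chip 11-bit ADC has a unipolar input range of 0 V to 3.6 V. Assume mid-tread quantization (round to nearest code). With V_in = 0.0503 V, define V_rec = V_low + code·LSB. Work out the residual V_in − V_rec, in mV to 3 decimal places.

One LSB is 3.6 V / 2048 = 1.758 mV.
(0.0503 − 0)/0.00175781 = 28.6151; round gives code 29.
Reconstructed: 0.050976563 V.
V_in − V_rec = -0.000676562 V = -0.677 mV.

-0.677 mV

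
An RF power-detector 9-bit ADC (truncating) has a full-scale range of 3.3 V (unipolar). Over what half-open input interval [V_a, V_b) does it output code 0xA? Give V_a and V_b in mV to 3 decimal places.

LSB = 3.3/2^9 = 6.445 mV.
Code 0xA = 10 decimal.
V_a = V_low + 10·LSB = 0.0644531 V; V_b = V_low + 11·LSB = 0.0708984 V.

[64.453 mV, 70.898 mV)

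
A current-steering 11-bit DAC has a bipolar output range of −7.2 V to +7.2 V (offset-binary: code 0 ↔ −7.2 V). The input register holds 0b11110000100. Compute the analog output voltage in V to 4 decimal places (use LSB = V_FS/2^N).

6.3281 V

LSB = 14.4 V / 2^11 = 7.031 mV.
Code 0b11110000100 = 1924 decimal.
V_out = (−7.2) + 1924 × 0.00703125 V = 6.32812 V.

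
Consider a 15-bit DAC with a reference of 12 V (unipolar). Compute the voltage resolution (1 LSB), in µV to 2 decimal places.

366.21 µV

Full-scale span = 12 V.
LSB = 12 / 2^15 = 12 / 32768 = 0.000366211 V = 366.21 µV.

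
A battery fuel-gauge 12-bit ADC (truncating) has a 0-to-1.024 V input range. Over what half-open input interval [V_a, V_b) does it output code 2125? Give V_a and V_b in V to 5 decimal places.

[0.53125 V, 0.53150 V)

LSB = 1.024/2^12 = 250.00 µV.
V_a = V_low + 2125·LSB = 0.53125 V; V_b = V_low + 2126·LSB = 0.5315 V.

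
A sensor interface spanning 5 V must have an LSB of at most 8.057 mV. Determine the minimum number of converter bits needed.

Number of steps required ≥ 5 V / 8.057 mV = 620.58.
Need 2^N ≥ 620.58; 2^9 = 512, 2^10 = 1024.
Minimum N = 10.

10 bits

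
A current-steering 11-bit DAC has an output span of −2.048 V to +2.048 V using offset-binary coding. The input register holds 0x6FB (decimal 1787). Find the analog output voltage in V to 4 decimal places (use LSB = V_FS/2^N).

1.5260 V

LSB = 4.096 V / 2^11 = 2.000 mV.
Code 0x6FB = 1787 decimal.
V_out = (−2.048) + 1787 × 0.002 V = 1.526 V.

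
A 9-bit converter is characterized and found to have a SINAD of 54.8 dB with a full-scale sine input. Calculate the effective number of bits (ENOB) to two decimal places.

8.81 bits

ENOB = (SINAD − 1.76) / 6.02 = (54.8 − 1.76)/6.02 = 8.811.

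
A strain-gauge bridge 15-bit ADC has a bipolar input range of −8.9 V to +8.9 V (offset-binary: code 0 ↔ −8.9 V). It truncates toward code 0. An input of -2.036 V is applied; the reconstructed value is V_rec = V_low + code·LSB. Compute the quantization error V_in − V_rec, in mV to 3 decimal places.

0.505 mV

Step size: 17.8 V ÷ 2^15 = 0.543 mV.
(-2.036 − (−8.9))/0.000543213 = 12635.9299; ⌊·⌋ gives code 12635.
Reconstructed: -2.0365051 V.
Error = -2.036 − (−2.0365051) = 0.000505127 V = 0.505 mV.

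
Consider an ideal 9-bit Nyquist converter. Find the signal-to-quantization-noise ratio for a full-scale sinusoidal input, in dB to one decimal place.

SNR ≈ 6.02·N + 1.76 dB = 6.02·9 + 1.76 = 55.94 dB.

55.9 dB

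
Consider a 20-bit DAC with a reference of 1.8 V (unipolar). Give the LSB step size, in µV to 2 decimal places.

1.72 µV

Full-scale span = 1.8 V.
LSB = 1.8 / 2^20 = 1.8 / 1048576 = 1.71661e-06 V = 1.72 µV.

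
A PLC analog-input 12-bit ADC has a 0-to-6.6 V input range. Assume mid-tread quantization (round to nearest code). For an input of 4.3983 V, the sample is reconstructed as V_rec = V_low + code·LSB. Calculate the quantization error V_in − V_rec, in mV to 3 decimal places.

-0.626 mV

LSB = 6.6/2^12 = 1.611 mV.
(V_in − V_low)/LSB = (4.3983 − 0)/0.00161133 = 2729.6116 → code 2730 (round).
Code 2730 maps back to 0 + 2730×0.00161133 V = 4.3989258 V.
Error = 4.3983 − 4.3989258 = -0.000625781 V = -0.626 mV.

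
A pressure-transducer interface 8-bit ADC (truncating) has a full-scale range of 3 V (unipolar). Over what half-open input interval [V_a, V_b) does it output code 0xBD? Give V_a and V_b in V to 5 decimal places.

[2.21484 V, 2.22656 V)

LSB = 3/2^8 = 11.719 mV.
Code 0xBD = 189 decimal.
V_a = V_low + 189·LSB = 2.21484 V; V_b = V_low + 190·LSB = 2.22656 V.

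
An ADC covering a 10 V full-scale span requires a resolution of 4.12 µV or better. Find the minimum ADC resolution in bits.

Number of steps required ≥ 10 V / 4.12 µV = 2427184.47.
Need 2^N ≥ 2427184.47; 2^21 = 2097152, 2^22 = 4194304.
Minimum N = 22.

22 bits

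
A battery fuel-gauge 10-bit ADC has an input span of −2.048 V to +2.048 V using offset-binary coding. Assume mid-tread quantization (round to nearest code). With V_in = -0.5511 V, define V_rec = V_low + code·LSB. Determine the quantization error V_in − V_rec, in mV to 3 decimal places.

0.900 mV

One LSB is 4.096 V / 1024 = 4.000 mV.
Scaled input = 374.2250 LSBs, so code = 374.
V_rec = (−2.048) + 374·0.004 = -0.552 V.
Error = -0.5511 − (−0.552) = 0.0009 V = 0.900 mV.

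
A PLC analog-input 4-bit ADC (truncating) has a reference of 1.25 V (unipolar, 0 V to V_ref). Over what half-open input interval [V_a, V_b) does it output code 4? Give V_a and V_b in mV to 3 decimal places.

LSB = 1.25/2^4 = 78.125 mV.
V_a = V_low + 4·LSB = 0.3125 V; V_b = V_low + 5·LSB = 0.390625 V.

[312.500 mV, 390.625 mV)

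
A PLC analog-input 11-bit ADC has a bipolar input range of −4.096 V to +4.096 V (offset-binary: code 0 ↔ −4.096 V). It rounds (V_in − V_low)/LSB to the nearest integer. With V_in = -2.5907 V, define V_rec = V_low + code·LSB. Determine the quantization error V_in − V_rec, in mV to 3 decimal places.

1.300 mV

One LSB is 8.192 V / 2048 = 4.000 mV.
Scaled input = 376.3250 LSBs, so code = 376.
Code 376 maps back to (−4.096) + 376×0.004 V = -2.592 V.
Error = -2.5907 − (−2.592) = 0.0013 V = 1.300 mV.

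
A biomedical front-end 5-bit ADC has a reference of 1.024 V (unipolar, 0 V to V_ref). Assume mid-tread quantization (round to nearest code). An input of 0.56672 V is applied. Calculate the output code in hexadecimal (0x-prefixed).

With 32 levels over 1.024 V, one step is 32.000 mV.
Input sits at 17.710 steps above V_low.
round(17.710) = 18.
In hexadecimal (0x-prefixed): 0x12.

code 0x12 (decimal 18)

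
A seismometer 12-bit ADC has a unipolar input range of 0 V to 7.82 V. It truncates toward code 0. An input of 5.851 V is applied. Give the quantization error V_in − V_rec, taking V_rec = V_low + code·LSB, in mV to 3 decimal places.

LSB = 7.82/2^12 = 1.909 mV.
(V_in − V_low)/LSB = (5.851 − 0)/0.00190918 = 3064.6670 → code 3064 (floor).
V_rec = 0 + 3064·0.00190918 = 5.8497266 V.
Error = 5.851 − 5.8497266 = 0.00127344 V = 1.273 mV.

1.273 mV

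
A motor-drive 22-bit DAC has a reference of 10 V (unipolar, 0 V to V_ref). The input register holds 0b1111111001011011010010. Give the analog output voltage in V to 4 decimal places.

LSB = 10 V / 2^22 = 2.38 µV.
Code 0b1111111001011011010010 = 4167378 decimal.
V_out = 0 + 4167378 × 2.38419e-06 V = 9.9358 V.

9.9358 V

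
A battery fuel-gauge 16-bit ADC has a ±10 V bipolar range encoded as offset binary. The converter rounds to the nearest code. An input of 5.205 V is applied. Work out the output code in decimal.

code 49824

LSB = 20 V / 65536 = 305.18 µV.
(V_in − V_low)/LSB = (5.205 − (−10)) / 0.000305176 = 49823.744.
So the output code is 49824.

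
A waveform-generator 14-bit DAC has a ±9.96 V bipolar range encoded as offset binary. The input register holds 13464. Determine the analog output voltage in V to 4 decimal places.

LSB = 19.92 V / 2^14 = 1.216 mV.
V_out = (−9.96) + 13464 × 0.00121582 V = 6.4098 V.

6.4098 V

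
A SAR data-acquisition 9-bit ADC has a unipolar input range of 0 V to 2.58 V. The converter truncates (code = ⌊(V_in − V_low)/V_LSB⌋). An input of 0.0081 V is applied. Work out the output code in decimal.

code 1

Full-scale span = 2.58 V; LSB = 2.58/2^9 = 5.039 mV.
(V_in − V_low)/LSB = (0.0081 − 0) / 0.00503906 = 1.607.
⌊·⌋(1.607) = 1.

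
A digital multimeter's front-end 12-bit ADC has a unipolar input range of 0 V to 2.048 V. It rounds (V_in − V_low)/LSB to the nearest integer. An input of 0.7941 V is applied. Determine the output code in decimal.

With 4096 levels over 2.048 V, one step is 0.500 mV.
(0.7941 − 0) / 0.0005 = 1588.200 LSBs.
So the output code is 1588.

code 1588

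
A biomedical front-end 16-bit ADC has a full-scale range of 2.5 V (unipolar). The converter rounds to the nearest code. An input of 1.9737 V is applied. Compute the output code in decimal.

LSB = 2.5 V / 65536 = 38.15 µV.
Input sits at 51739.361 steps above V_low.
Round → code 51739.

code 51739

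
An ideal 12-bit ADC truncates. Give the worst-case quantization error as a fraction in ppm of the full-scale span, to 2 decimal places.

Truncating → worst-case error = 1 LSB = V_FS/2^12, so 1e+06/4096 = 244.141 ppm of full scale.

244.14 ppm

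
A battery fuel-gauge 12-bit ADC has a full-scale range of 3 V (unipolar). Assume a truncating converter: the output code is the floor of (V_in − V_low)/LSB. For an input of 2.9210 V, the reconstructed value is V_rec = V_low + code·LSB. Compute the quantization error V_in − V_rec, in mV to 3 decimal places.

0.102 mV

Step size: 3 V ÷ 2^12 = 0.732 mV.
(V_in − V_low)/LSB = (2.9210 − 0)/0.000732422 = 3988.1387 → code 3988 (floor).
Reconstructed: 2.9208984 V.
V_in − V_rec = 0.000101562 V = 0.102 mV.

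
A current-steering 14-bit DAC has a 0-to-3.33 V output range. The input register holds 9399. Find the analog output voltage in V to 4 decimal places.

LSB = 3.33 V / 2^14 = 203.25 µV.
V_out = 0 + 9399 × 0.000203247 V = 1.91032 V.

1.9103 V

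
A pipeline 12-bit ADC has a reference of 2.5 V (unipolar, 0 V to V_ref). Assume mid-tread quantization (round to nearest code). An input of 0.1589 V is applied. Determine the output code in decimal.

LSB = 2.5 V / 4096 = 0.610 mV.
(V_in − V_low)/LSB = (0.1589 − 0) / 0.000610352 = 260.342.
Round → code 260.

code 260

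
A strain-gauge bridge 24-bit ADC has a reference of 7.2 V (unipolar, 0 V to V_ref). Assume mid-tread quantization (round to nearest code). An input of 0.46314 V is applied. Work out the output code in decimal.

Full-scale span = 7.2 V; LSB = 7.2/2^24 = 0.43 µV.
(V_in − V_low)/LSB = (0.46314 − 0) / 4.29153e-07 = 1079194.419.
So the output code is 1079194.

code 1079194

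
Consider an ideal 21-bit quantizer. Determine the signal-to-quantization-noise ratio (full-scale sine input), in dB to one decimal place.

128.2 dB

SNR ≈ 6.02·N + 1.76 dB = 6.02·21 + 1.76 = 128.18 dB.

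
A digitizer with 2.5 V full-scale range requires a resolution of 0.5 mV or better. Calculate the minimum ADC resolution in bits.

Number of steps required ≥ 2.5 V / 0.5 mV = 5000.00.
Need 2^N ≥ 5000.00; 2^12 = 4096, 2^13 = 8192.
Minimum N = 13.

13 bits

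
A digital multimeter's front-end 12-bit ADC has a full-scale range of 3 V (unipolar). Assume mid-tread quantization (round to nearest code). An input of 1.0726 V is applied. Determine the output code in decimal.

With 4096 levels over 3 V, one step is 0.732 mV.
Input sits at 1464.457 steps above V_low.
So the output code is 1464.

code 1464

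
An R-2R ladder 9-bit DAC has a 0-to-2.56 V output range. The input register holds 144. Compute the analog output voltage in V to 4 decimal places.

0.7200 V

LSB = 2.56 V / 2^9 = 5.000 mV.
V_out = 0 + 144 × 0.005 V = 0.72 V.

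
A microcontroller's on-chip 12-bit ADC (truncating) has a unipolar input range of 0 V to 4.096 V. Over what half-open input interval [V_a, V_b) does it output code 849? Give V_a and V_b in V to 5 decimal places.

[0.84900 V, 0.85000 V)

LSB = 4.096/2^12 = 1.000 mV.
V_a = V_low + 849·LSB = 0.849 V; V_b = V_low + 850·LSB = 0.85 V.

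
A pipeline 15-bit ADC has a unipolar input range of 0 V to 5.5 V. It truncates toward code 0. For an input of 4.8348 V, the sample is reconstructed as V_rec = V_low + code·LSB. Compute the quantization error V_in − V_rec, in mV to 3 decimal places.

One LSB is 5.5 V / 32768 = 167.85 µV.
(V_in − V_low)/LSB = (4.8348 − 0)/0.000167847 = 28804.8593 → code 28804 (floor).
Code 28804 maps back to 0 + 28804×0.000167847 V = 4.8346558 V.
Difference: 0.000144238 V → 0.144 mV.

0.144 mV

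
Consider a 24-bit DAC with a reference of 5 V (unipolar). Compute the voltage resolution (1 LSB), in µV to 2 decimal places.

Full-scale span = 5 V.
LSB = 5 / 2^24 = 5 / 16777216 = 2.98023e-07 V = 0.30 µV.

0.30 µV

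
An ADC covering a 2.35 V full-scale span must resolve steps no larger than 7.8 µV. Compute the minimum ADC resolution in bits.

Number of steps required ≥ 2.35 V / 7.8 µV = 301282.05.
Need 2^N ≥ 301282.05; 2^18 = 262144, 2^19 = 524288.
Minimum N = 19.

19 bits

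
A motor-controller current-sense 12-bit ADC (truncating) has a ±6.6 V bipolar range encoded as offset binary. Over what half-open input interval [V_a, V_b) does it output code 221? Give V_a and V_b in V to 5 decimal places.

[-5.88779 V, -5.88457 V)

LSB = 13.2/2^12 = 3.223 mV.
V_a = V_low + 221·LSB = -5.88779 V; V_b = V_low + 222·LSB = -5.88457 V.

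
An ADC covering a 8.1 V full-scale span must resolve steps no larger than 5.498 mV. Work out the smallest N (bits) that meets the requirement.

11 bits

Number of steps required ≥ 8.1 V / 5.498 mV = 1473.26.
Need 2^N ≥ 1473.26; 2^10 = 1024, 2^11 = 2048.
Minimum N = 11.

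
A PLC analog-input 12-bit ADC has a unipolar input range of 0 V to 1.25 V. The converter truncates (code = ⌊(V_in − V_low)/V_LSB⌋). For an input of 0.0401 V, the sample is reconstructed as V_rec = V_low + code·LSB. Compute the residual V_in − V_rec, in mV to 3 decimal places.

LSB = 1.25/2^12 = 305.18 µV.
(0.0401 − 0)/0.000305176 = 131.3997; ⌊·⌋ gives code 131.
V_rec = 0 + 131·0.000305176 = 0.039978027 V.
Difference: 0.000121973 V → 0.122 mV.

0.122 mV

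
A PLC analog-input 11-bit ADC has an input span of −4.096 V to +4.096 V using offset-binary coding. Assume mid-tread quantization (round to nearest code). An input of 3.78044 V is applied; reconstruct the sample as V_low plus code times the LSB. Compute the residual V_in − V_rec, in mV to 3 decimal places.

0.440 mV

Step size: 8.192 V ÷ 2^11 = 4.000 mV.
(3.78044 − (−4.096))/0.004 = 1969.1100; round gives code 1969.
V_rec = (−4.096) + 1969·0.004 = 3.78 V.
Error = 3.78044 − 3.78 = 0.00044 V = 0.440 mV.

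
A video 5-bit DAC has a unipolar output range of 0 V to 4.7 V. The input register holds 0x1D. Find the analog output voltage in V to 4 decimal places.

4.2594 V

LSB = 4.7 V / 2^5 = 146.875 mV.
Code 0x1D = 29 decimal.
V_out = 0 + 29 × 0.146875 V = 4.25938 V.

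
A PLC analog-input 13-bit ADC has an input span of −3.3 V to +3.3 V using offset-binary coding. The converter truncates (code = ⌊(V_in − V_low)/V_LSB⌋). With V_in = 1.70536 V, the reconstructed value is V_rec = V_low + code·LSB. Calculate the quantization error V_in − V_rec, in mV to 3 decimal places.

LSB = 6.6/2^13 = 0.806 mV.
(1.70536 − (−3.3))/0.000805664 = 6212.7135; ⌊·⌋ gives code 6212.
Reconstructed: 1.7047852 V.
Difference: 0.000574844 V → 0.575 mV.

0.575 mV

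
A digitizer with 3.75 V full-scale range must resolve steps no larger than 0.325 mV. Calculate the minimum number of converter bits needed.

14 bits

Number of steps required ≥ 3.75 V / 0.325 mV = 11538.46.
Need 2^N ≥ 11538.46; 2^13 = 8192, 2^14 = 16384.
Minimum N = 14.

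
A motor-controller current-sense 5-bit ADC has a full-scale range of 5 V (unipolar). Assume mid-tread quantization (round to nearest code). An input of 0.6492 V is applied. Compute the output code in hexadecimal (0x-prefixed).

code 0x4 (decimal 4)

With 32 levels over 5 V, one step is 156.250 mV.
Input sits at 4.155 steps above V_low.
So the output code is 4.
In hexadecimal (0x-prefixed): 0x4.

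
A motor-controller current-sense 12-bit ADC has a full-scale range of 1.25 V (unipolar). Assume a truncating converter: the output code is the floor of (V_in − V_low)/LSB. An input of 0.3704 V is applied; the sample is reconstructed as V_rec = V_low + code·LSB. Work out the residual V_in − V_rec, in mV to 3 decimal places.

LSB = 1.25/2^12 = 305.18 µV.
Scaled input = 1213.7267 LSBs, so code = 1213.
V_rec = 0 + 1213·0.000305176 = 0.37017822 V.
V_in − V_rec = 0.000221777 V = 0.222 mV.

0.222 mV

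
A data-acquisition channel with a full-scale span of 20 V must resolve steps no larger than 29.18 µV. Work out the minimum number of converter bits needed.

Number of steps required ≥ 20 V / 29.18 µV = 685400.96.
Need 2^N ≥ 685400.96; 2^19 = 524288, 2^20 = 1048576.
Minimum N = 20.

20 bits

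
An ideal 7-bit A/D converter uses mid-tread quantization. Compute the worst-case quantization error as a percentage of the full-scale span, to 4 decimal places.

0.3906 %

Rounding → worst-case error = ½ LSB = V_FS/2^8, so 100/256 = 0.390625 % of full scale.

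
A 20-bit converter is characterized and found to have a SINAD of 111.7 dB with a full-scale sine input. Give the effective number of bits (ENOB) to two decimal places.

ENOB = (SINAD − 1.76) / 6.02 = (111.7 − 1.76)/6.02 = 18.262.

18.26 bits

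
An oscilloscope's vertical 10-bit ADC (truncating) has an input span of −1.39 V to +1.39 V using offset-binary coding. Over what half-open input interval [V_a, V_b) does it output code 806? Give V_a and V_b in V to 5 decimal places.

[0.79816 V, 0.80088 V)

LSB = 2.78/2^10 = 2.715 mV.
V_a = V_low + 806·LSB = 0.798164 V; V_b = V_low + 807·LSB = 0.800879 V.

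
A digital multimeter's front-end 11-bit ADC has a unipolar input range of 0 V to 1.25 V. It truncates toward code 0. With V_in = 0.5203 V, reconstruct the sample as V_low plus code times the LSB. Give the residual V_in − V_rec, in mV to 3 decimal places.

0.280 mV

LSB = 1.25/2^11 = 0.610 mV.
Scaled input = 852.4595 LSBs, so code = 852.
Code 852 maps back to 0 + 852×0.000610352 V = 0.52001953 V.
Difference: 0.000280469 V → 0.280 mV.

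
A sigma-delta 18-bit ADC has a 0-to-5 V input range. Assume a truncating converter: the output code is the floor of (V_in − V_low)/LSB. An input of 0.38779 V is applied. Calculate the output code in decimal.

code 20331

With 262144 levels over 5 V, one step is 19.07 µV.
(0.38779 − 0) / 1.90735e-05 = 20331.364 LSBs.
⌊·⌋(20331.364) = 20331.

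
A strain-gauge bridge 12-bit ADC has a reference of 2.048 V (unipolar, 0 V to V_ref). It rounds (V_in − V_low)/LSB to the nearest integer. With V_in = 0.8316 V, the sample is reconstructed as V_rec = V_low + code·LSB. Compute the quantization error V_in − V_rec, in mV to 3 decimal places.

0.100 mV

Step size: 2.048 V ÷ 2^12 = 0.500 mV.
(V_in − V_low)/LSB = (0.8316 − 0)/0.0005 = 1663.2000 → code 1663 (round).
Reconstructed: 0.8315 V.
Difference: 0.0001 V → 0.100 mV.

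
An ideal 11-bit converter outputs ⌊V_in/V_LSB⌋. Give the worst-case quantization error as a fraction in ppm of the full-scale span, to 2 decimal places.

488.28 ppm

Truncating → worst-case error = 1 LSB = V_FS/2^11, so 1e+06/2048 = 488.281 ppm of full scale.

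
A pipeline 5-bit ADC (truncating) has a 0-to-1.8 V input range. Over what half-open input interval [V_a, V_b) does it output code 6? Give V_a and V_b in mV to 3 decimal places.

[337.500 mV, 393.750 mV)

LSB = 1.8/2^5 = 56.250 mV.
V_a = V_low + 6·LSB = 0.3375 V; V_b = V_low + 7·LSB = 0.39375 V.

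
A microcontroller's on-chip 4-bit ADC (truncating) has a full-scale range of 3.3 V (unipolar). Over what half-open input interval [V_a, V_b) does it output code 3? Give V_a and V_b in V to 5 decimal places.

LSB = 3.3/2^4 = 206.250 mV.
V_a = V_low + 3·LSB = 0.61875 V; V_b = V_low + 4·LSB = 0.825 V.

[0.61875 V, 0.82500 V)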